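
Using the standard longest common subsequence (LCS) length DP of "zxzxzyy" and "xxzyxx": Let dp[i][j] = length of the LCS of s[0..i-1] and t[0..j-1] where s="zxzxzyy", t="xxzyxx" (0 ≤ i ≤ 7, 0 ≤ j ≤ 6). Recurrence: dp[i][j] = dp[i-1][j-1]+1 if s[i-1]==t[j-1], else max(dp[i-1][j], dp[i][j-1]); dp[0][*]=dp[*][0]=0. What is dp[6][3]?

   ''  x  x  z  y  x  x
''  0  0  0  0  0  0  0
 z  0  0  0  1  1  1  1
 x  0  1  1  1  1  2  2
 z  0  1  1  2  2  2  2
 x  0  1  2  2  2  3  3
 z  0  1  2  3  3  3  3
 y  0  1  2  3  4  4  4
 y  0  1  2  3  4  4  4

3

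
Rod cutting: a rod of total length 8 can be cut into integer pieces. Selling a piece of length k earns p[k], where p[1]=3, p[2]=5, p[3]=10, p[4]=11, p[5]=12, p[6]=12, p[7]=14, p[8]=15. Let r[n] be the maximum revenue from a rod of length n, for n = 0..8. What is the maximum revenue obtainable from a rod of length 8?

   n    0    1    2    3    4    5    6    7    8
r[n]    0    3    6   10   13   16   20   23   26

26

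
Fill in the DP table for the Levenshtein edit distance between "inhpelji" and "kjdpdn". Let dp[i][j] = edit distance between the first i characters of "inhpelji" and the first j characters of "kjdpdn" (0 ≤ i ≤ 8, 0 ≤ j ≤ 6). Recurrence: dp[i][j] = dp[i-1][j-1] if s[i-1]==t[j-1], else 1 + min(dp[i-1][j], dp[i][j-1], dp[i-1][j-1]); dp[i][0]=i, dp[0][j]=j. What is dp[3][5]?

5

   ''  k  j  d  p  d  n
''  0  1  2  3  4  5  6
 i  1  1  2  3  4  5  6
 n  2  2  2  3  4  5  5
 h  3  3  3  3  4  5  6
 p  4  4  4  4  3  4  5
 e  5  5  5  5  4  4  5
 l  6  6  6  6  5  5  5
 j  7  7  6  7  6  6  6
 i  8  8  7  7  7  7  7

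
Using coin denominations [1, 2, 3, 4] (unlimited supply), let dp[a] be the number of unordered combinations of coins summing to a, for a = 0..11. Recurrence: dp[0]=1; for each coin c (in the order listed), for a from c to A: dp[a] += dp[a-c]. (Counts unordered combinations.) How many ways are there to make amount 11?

27

after  coin     0     1     2     3     4     5     6     7     8     9    10    11
          1     1     1     1     1     1     1     1     1     1     1     1     1
          2     1     1     2     2     3     3     4     4     5     5     6     6
          3     1     1     2     3     4     5     7     8    10    12    14    16
          4     1     1     2     3     5     6     9    11    15    18    23    27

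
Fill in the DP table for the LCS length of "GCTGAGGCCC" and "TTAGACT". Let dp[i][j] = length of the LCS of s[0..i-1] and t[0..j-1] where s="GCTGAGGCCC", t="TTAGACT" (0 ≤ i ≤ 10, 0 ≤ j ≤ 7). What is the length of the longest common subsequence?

4

   ''  T  T  A  G  A  C  T
''  0  0  0  0  0  0  0  0
 G  0  0  0  0  1  1  1  1
 C  0  0  0  0  1  1  2  2
 T  0  1  1  1  1  1  2  3
 G  0  1  1  1  2  2  2  3
 A  0  1  1  2  2  3  3  3
 G  0  1  1  2  3  3  3  3
 G  0  1  1  2  3  3  3  3
 C  0  1  1  2  3  3  4  4
 C  0  1  1  2  3  3  4  4
 C  0  1  1  2  3  3  4  4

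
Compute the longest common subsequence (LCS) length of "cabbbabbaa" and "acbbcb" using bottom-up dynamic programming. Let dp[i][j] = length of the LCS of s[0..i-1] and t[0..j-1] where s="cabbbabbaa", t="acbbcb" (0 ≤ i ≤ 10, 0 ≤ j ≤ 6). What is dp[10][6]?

   ''  a  c  b  b  c  b
''  0  0  0  0  0  0  0
 c  0  0  1  1  1  1  1
 a  0  1  1  1  1  1  1
 b  0  1  1  2  2  2  2
 b  0  1  1  2  3  3  3
 b  0  1  1  2  3  3  4
 a  0  1  1  2  3  3  4
 b  0  1  1  2  3  3  4
 b  0  1  1  2  3  3  4
 a  0  1  1  2  3  3  4
 a  0  1  1  2  3  3  4

4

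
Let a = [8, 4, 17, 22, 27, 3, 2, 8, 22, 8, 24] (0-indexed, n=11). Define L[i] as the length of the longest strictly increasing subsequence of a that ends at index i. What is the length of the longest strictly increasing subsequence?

   i    0    1    2    3    4    5    6    7    8    9   10
a[i]    8    4   17   22   27    3    2    8   22    8   24
L[i]    1    1    2    3    4    1    1    2    3    2    4

4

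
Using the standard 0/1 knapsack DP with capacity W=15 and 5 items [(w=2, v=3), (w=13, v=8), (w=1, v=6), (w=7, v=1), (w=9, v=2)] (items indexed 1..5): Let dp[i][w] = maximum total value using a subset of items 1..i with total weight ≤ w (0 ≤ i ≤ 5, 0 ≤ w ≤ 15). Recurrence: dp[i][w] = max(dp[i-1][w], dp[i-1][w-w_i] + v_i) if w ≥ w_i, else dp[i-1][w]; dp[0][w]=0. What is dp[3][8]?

9

i\w   0   1   2   3   4   5   6   7   8   9  10  11  12  13  14  15
  0   0   0   0   0   0   0   0   0   0   0   0   0   0   0   0   0
  1   0   0   3   3   3   3   3   3   3   3   3   3   3   3   3   3
  2   0   0   3   3   3   3   3   3   3   3   3   3   3   8   8  11
  3   0   6   6   9   9   9   9   9   9   9   9   9   9   9  14  14
  4   0   6   6   9   9   9   9   9   9   9  10  10  10  10  14  14
  5   0   6   6   9   9   9   9   9   9   9  10  10  11  11  14  14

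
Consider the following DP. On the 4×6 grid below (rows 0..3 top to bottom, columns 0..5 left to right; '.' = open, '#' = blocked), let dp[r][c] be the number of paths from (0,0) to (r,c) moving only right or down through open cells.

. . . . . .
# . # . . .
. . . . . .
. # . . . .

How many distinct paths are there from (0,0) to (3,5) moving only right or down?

r\c   0   1   2   3   4   5
  0   1   1   1   1   1   1
  1   0   1   0   1   2   3
  2   0   1   1   2   4   7
  3   0   0   1   3   7  14

14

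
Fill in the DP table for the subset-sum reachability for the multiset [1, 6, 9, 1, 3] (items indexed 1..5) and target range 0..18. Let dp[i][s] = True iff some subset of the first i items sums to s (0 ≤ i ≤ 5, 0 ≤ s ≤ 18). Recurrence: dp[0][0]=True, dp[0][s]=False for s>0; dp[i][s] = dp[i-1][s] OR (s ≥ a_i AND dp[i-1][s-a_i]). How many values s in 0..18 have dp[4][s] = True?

i\s   0   1   2   3   4   5   6   7   8   9  10  11  12  13  14  15  16  17  18
  0   T   F   F   F   F   F   F   F   F   F   F   F   F   F   F   F   F   F   F
  1   T   T   F   F   F   F   F   F   F   F   F   F   F   F   F   F   F   F   F
  2   T   T   F   F   F   F   T   T   F   F   F   F   F   F   F   F   F   F   F
  3   T   T   F   F   F   F   T   T   F   T   T   F   F   F   F   T   T   F   F
  4   T   T   T   F   F   F   T   T   T   T   T   T   F   F   F   T   T   T   F
  5   T   T   T   T   T   T   T   T   T   T   T   T   T   T   T   T   T   T   T

12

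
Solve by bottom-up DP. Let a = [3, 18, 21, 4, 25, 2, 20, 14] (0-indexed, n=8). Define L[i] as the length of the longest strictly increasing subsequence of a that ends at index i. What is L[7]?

3

   i    0    1    2    3    4    5    6    7
a[i]    3   18   21    4   25    2   20   14
L[i]    1    2    3    2    4    1    3    3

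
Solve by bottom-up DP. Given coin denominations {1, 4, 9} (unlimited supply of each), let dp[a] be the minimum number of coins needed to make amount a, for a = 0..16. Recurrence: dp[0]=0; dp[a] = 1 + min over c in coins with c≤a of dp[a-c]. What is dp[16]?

4

 a  0  1  2  3  4  5  6  7  8  9 10 11 12 13 14 15 16
dp  0  1  2  3  1  2  3  4  2  1  2  3  3  2  3  4  4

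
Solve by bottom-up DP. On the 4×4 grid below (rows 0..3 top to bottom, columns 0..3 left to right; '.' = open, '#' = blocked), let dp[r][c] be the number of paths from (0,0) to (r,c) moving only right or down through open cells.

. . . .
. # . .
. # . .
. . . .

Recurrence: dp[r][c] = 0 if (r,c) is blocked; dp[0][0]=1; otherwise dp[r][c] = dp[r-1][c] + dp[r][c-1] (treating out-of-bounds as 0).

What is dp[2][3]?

r\c   0   1   2   3
  0   1   1   1   1
  1   1   0   1   2
  2   1   0   1   3
  3   1   1   2   5

3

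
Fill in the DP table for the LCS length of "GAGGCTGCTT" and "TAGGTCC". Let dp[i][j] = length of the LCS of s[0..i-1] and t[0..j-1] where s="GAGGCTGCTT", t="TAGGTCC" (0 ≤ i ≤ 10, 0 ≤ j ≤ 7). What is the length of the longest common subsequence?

   ''  T  A  G  G  T  C  C
''  0  0  0  0  0  0  0  0
 G  0  0  0  1  1  1  1  1
 A  0  0  1  1  1  1  1  1
 G  0  0  1  2  2  2  2  2
 G  0  0  1  2  3  3  3  3
 C  0  0  1  2  3  3  4  4
 T  0  1  1  2  3  4  4  4
 G  0  1  1  2  3  4  4  4
 C  0  1  1  2  3  4  5  5
 T  0  1  1  2  3  4  5  5
 T  0  1  1  2  3  4  5  5

5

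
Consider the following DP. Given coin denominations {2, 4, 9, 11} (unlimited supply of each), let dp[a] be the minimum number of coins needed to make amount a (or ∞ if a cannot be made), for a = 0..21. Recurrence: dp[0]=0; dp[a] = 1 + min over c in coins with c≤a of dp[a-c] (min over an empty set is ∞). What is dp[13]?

 a  0  1  2  3  4  5  6  7  8  9 10 11 12 13 14 15 16 17 18 19 20 21
dp  0  -  1  -  1  -  2  -  2  1  3  1  3  2  4  2  4  3  2  3  2  4
(- denotes ∞ / unreachable)

2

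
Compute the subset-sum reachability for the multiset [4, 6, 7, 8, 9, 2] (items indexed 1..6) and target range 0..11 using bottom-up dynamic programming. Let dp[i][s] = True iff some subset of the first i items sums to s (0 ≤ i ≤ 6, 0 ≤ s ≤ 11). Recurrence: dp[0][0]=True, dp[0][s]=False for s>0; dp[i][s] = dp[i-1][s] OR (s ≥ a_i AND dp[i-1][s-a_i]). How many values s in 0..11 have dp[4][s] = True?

i\s   0   1   2   3   4   5   6   7   8   9  10  11
  0   T   F   F   F   F   F   F   F   F   F   F   F
  1   T   F   F   F   T   F   F   F   F   F   F   F
  2   T   F   F   F   T   F   T   F   F   F   T   F
  3   T   F   F   F   T   F   T   T   F   F   T   T
  4   T   F   F   F   T   F   T   T   T   F   T   T
  5   T   F   F   F   T   F   T   T   T   T   T   T
  6   T   F   T   F   T   F   T   T   T   T   T   T

7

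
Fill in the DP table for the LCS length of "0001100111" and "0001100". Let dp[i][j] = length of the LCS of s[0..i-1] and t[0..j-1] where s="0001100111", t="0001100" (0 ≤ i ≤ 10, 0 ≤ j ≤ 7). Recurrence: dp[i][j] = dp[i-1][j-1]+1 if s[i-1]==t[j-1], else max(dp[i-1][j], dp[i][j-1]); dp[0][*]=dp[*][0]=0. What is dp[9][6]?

   ''  0  0  0  1  1  0  0
''  0  0  0  0  0  0  0  0
 0  0  1  1  1  1  1  1  1
 0  0  1  2  2  2  2  2  2
 0  0  1  2  3  3  3  3  3
 1  0  1  2  3  4  4  4  4
 1  0  1  2  3  4  5  5  5
 0  0  1  2  3  4  5  6  6
 0  0  1  2  3  4  5  6  7
 1  0  1  2  3  4  5  6  7
 1  0  1  2  3  4  5  6  7
 1  0  1  2  3  4  5  6  7

6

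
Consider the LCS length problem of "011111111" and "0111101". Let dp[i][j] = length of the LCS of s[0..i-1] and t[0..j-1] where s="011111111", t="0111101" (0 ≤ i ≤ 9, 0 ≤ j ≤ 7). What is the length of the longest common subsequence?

   ''  0  1  1  1  1  0  1
''  0  0  0  0  0  0  0  0
 0  0  1  1  1  1  1  1  1
 1  0  1  2  2  2  2  2  2
 1  0  1  2  3  3  3  3  3
 1  0  1  2  3  4  4  4  4
 1  0  1  2  3  4  5  5  5
 1  0  1  2  3  4  5  5  6
 1  0  1  2  3  4  5  5  6
 1  0  1  2  3  4  5  5  6
 1  0  1  2  3  4  5  5  6

6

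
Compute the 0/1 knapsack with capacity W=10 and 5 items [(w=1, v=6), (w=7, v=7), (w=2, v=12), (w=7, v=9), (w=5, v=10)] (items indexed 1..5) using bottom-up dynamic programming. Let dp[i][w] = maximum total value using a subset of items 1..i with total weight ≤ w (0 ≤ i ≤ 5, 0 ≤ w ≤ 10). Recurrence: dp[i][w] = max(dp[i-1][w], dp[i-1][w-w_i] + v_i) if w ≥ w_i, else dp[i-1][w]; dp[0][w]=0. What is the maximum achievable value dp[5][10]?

i\w   0   1   2   3   4   5   6   7   8   9  10
  0   0   0   0   0   0   0   0   0   0   0   0
  1   0   6   6   6   6   6   6   6   6   6   6
  2   0   6   6   6   6   6   6   7  13  13  13
  3   0   6  12  18  18  18  18  18  18  19  25
  4   0   6  12  18  18  18  18  18  18  21  27
  5   0   6  12  18  18  18  18  22  28  28  28

28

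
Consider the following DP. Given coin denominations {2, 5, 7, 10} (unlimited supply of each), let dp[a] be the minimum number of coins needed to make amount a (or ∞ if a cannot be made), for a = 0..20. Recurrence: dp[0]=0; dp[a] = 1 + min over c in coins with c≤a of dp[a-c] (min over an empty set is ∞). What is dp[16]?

3

 a  0  1  2  3  4  5  6  7  8  9 10 11 12 13 14 15 16 17 18 19 20
dp  0  -  1  -  2  1  3  1  4  2  1  3  2  4  2  2  3  2  4  3  2
(- denotes ∞ / unreachable)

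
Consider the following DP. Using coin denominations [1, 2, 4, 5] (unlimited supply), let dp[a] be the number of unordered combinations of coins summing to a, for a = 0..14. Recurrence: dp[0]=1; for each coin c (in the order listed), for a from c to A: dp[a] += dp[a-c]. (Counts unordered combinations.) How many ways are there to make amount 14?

33

after  coin     0     1     2     3     4     5     6     7     8     9    10    11    12    13    14
          1     1     1     1     1     1     1     1     1     1     1     1     1     1     1     1
          2     1     1     2     2     3     3     4     4     5     5     6     6     7     7     8
          4     1     1     2     2     4     4     6     6     9     9    12    12    16    16    20
          5     1     1     2     2     4     5     7     8    11    13    17    19    24    27    33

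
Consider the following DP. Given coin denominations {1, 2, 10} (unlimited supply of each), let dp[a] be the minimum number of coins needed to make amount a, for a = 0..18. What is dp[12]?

2

 a  0  1  2  3  4  5  6  7  8  9 10 11 12 13 14 15 16 17 18
dp  0  1  1  2  2  3  3  4  4  5  1  2  2  3  3  4  4  5  5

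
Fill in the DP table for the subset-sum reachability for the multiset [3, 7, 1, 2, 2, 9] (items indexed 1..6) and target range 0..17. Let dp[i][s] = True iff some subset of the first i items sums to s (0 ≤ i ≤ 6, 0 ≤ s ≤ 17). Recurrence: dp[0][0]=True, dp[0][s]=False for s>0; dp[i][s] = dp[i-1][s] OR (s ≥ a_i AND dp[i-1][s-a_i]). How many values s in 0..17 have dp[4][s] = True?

i\s   0   1   2   3   4   5   6   7   8   9  10  11  12  13  14  15  16  17
  0   T   F   F   F   F   F   F   F   F   F   F   F   F   F   F   F   F   F
  1   T   F   F   T   F   F   F   F   F   F   F   F   F   F   F   F   F   F
  2   T   F   F   T   F   F   F   T   F   F   T   F   F   F   F   F   F   F
  3   T   T   F   T   T   F   F   T   T   F   T   T   F   F   F   F   F   F
  4   T   T   T   T   T   T   T   T   T   T   T   T   T   T   F   F   F   F
  5   T   T   T   T   T   T   T   T   T   T   T   T   T   T   T   T   F   F
  6   T   T   T   T   T   T   T   T   T   T   T   T   T   T   T   T   T   T

14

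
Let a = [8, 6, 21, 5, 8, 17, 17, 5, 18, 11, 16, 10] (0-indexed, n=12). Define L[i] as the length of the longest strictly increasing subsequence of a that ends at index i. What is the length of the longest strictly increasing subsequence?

4

   i    0    1    2    3    4    5    6    7    8    9   10   11
a[i]    8    6   21    5    8   17   17    5   18   11   16   10
L[i]    1    1    2    1    2    3    3    1    4    3    4    3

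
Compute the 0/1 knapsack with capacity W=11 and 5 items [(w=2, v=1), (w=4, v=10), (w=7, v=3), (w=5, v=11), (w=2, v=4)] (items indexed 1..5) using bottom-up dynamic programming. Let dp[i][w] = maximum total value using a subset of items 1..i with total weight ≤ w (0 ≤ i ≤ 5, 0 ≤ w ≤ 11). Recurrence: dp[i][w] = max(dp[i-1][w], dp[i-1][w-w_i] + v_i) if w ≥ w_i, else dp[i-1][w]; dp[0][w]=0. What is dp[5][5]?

11

i\w   0   1   2   3   4   5   6   7   8   9  10  11
  0   0   0   0   0   0   0   0   0   0   0   0   0
  1   0   0   1   1   1   1   1   1   1   1   1   1
  2   0   0   1   1  10  10  11  11  11  11  11  11
  3   0   0   1   1  10  10  11  11  11  11  11  13
  4   0   0   1   1  10  11  11  12  12  21  21  22
  5   0   0   4   4  10  11  14  15  15  21  21  25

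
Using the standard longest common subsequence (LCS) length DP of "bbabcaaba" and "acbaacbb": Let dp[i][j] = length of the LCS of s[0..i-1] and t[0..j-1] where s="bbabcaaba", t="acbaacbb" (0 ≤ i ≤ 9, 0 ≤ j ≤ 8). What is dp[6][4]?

3

   ''  a  c  b  a  a  c  b  b
''  0  0  0  0  0  0  0  0  0
 b  0  0  0  1  1  1  1  1  1
 b  0  0  0  1  1  1  1  2  2
 a  0  1  1  1  2  2  2  2  2
 b  0  1  1  2  2  2  2  3  3
 c  0  1  2  2  2  2  3  3  3
 a  0  1  2  2  3  3  3  3  3
 a  0  1  2  2  3  4  4  4  4
 b  0  1  2  3  3  4  4  5  5
 a  0  1  2  3  4  4  4  5  5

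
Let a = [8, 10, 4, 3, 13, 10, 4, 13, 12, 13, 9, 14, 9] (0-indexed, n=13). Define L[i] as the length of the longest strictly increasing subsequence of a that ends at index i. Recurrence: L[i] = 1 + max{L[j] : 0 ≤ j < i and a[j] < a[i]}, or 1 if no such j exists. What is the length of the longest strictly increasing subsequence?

5

   i    0    1    2    3    4    5    6    7    8    9   10   11   12
a[i]    8   10    4    3   13   10    4   13   12   13    9   14    9
L[i]    1    2    1    1    3    2    2    3    3    4    3    5    3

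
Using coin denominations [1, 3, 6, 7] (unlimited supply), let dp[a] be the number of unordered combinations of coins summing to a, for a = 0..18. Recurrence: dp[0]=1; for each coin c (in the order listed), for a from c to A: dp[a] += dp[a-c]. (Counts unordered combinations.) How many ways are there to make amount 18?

24

after  coin     0     1     2     3     4     5     6     7     8     9    10    11    12    13    14    15    16    17    18
          1     1     1     1     1     1     1     1     1     1     1     1     1     1     1     1     1     1     1     1
          3     1     1     1     2     2     2     3     3     3     4     4     4     5     5     5     6     6     6     7
          6     1     1     1     2     2     2     4     4     4     6     6     6     9     9     9    12    12    12    16
          7     1     1     1     2     2     2     4     5     5     7     8     8    11    13    14    17    19    20    24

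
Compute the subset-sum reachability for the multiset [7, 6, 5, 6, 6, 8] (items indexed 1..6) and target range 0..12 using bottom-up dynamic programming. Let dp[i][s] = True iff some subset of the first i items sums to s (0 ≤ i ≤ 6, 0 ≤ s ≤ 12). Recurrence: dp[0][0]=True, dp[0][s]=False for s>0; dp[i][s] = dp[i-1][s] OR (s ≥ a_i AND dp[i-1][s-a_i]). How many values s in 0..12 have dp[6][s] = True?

7

i\s   0   1   2   3   4   5   6   7   8   9  10  11  12
  0   T   F   F   F   F   F   F   F   F   F   F   F   F
  1   T   F   F   F   F   F   F   T   F   F   F   F   F
  2   T   F   F   F   F   F   T   T   F   F   F   F   F
  3   T   F   F   F   F   T   T   T   F   F   F   T   T
  4   T   F   F   F   F   T   T   T   F   F   F   T   T
  5   T   F   F   F   F   T   T   T   F   F   F   T   T
  6   T   F   F   F   F   T   T   T   T   F   F   T   T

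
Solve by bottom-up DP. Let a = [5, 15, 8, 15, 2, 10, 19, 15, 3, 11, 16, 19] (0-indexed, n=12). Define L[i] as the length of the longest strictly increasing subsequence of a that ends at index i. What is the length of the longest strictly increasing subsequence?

6

   i    0    1    2    3    4    5    6    7    8    9   10   11
a[i]    5   15    8   15    2   10   19   15    3   11   16   19
L[i]    1    2    2    3    1    3    4    4    2    4    5    6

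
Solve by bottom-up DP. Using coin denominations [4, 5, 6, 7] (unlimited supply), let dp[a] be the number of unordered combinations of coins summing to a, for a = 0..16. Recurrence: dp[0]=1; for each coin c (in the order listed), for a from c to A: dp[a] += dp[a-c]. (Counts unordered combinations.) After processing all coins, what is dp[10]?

after  coin     0     1     2     3     4     5     6     7     8     9    10    11    12    13    14    15    16
          4     1     0     0     0     1     0     0     0     1     0     0     0     1     0     0     0     1
          5     1     0     0     0     1     1     0     0     1     1     1     0     1     1     1     1     1
          6     1     0     0     0     1     1     1     0     1     1     2     1     2     1     2     2     3
          7     1     0     0     0     1     1     1     1     1     1     2     2     3     2     3     3     4

2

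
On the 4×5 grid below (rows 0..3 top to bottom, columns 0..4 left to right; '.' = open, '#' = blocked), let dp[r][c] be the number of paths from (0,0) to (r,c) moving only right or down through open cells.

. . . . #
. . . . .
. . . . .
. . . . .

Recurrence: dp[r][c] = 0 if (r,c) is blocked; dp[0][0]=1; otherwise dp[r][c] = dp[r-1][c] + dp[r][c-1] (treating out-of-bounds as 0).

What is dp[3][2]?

10

r\c   0   1   2   3   4
  0   1   1   1   1   0
  1   1   2   3   4   4
  2   1   3   6  10  14
  3   1   4  10  20  34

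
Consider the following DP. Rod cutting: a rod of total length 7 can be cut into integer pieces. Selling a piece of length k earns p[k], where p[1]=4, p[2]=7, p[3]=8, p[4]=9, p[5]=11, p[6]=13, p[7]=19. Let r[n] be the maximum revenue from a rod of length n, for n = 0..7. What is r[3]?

12

   n    0    1    2    3    4    5    6    7
r[n]    0    4    8   12   16   20   24   28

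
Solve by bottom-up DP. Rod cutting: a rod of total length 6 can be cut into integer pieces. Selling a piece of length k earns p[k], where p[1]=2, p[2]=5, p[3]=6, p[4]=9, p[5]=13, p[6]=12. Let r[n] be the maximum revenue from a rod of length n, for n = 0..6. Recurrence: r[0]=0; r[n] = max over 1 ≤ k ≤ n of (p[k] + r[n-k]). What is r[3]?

   n    0    1    2    3    4    5    6
r[n]    0    2    5    7   10   13   15

7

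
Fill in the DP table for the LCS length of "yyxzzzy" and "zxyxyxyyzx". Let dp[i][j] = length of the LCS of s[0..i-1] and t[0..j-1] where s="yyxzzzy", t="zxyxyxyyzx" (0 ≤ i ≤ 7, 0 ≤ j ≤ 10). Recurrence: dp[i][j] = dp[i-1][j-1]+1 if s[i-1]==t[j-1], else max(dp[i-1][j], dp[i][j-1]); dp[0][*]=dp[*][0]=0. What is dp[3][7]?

3

   ''  z  x  y  x  y  x  y  y  z  x
''  0  0  0  0  0  0  0  0  0  0  0
 y  0  0  0  1  1  1  1  1  1  1  1
 y  0  0  0  1  1  2  2  2  2  2  2
 x  0  0  1  1  2  2  3  3  3  3  3
 z  0  1  1  1  2  2  3  3  3  4  4
 z  0  1  1  1  2  2  3  3  3  4  4
 z  0  1  1  1  2  2  3  3  3  4  4
 y  0  1  1  2  2  3  3  4  4  4  4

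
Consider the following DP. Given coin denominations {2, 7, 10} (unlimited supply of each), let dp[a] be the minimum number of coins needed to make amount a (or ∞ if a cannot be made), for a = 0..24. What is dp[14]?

 a  0  1  2  3  4  5  6  7  8  9 10 11 12 13 14 15 16 17 18 19 20 21 22 23 24
dp  0  -  1  -  2  -  3  1  4  2  1  3  2  4  2  5  3  2  4  3  2  3  3  4  3
(- denotes ∞ / unreachable)

2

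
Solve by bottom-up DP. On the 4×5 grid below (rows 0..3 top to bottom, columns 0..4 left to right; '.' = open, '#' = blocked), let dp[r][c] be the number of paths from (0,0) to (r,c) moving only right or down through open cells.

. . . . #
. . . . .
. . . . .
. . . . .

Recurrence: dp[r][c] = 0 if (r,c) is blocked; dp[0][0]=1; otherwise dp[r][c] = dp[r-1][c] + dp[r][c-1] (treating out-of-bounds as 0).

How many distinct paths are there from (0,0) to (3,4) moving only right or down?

r\c   0   1   2   3   4
  0   1   1   1   1   0
  1   1   2   3   4   4
  2   1   3   6  10  14
  3   1   4  10  20  34

34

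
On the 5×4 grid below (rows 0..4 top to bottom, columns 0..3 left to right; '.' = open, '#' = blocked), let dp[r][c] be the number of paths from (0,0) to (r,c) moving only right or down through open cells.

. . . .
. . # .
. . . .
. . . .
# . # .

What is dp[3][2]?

7

r\c   0   1   2   3
  0   1   1   1   1
  1   1   2   0   1
  2   1   3   3   4
  3   1   4   7  11
  4   0   4   0  11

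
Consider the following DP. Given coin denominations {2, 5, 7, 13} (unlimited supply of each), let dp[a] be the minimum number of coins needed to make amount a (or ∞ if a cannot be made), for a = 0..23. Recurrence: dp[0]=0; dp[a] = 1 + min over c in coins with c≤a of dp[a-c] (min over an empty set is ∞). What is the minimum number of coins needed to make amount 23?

3

 a  0  1  2  3  4  5  6  7  8  9 10 11 12 13 14 15 16 17 18 19 20 21 22 23
dp  0  -  1  -  2  1  3  1  4  2  2  3  2  1  2  2  3  3  2  3  2  3  3  3
(- denotes ∞ / unreachable)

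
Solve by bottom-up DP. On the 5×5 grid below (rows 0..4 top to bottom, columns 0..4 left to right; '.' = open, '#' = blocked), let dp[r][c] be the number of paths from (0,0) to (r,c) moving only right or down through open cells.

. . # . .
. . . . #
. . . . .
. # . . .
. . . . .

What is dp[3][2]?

r\c   0   1   2   3   4
  0   1   1   0   0   0
  1   1   2   2   2   0
  2   1   3   5   7   7
  3   1   0   5  12  19
  4   1   1   6  18  37

5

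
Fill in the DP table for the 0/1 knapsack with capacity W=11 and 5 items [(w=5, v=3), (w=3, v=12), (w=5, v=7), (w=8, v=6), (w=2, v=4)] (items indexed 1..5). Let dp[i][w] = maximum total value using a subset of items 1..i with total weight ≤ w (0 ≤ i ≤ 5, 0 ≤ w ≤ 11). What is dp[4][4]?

12

i\w   0   1   2   3   4   5   6   7   8   9  10  11
  0   0   0   0   0   0   0   0   0   0   0   0   0
  1   0   0   0   0   0   3   3   3   3   3   3   3
  2   0   0   0  12  12  12  12  12  15  15  15  15
  3   0   0   0  12  12  12  12  12  19  19  19  19
  4   0   0   0  12  12  12  12  12  19  19  19  19
  5   0   0   4  12  12  16  16  16  19  19  23  23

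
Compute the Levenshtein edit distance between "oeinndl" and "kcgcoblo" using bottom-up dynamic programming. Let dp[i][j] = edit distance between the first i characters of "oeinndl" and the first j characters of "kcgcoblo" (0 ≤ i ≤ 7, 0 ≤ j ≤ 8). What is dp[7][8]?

7

   ''  k  c  g  c  o  b  l  o
''  0  1  2  3  4  5  6  7  8
 o  1  1  2  3  4  4  5  6  7
 e  2  2  2  3  4  5  5  6  7
 i  3  3  3  3  4  5  6  6  7
 n  4  4  4  4  4  5  6  7  7
 n  5  5  5  5  5  5  6  7  8
 d  6  6  6  6  6  6  6  7  8
 l  7  7  7  7  7  7  7  6  7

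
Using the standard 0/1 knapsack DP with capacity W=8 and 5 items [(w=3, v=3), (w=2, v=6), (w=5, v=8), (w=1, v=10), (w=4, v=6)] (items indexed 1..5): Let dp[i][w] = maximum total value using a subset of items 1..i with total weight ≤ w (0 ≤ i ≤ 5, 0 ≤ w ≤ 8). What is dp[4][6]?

19

i\w   0   1   2   3   4   5   6   7   8
  0   0   0   0   0   0   0   0   0   0
  1   0   0   0   3   3   3   3   3   3
  2   0   0   6   6   6   9   9   9   9
  3   0   0   6   6   6   9   9  14  14
  4   0  10  10  16  16  16  19  19  24
  5   0  10  10  16  16  16  19  22  24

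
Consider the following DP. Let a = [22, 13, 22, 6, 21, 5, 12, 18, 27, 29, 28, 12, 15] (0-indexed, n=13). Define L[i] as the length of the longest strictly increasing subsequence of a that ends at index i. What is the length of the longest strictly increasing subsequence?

5

   i    0    1    2    3    4    5    6    7    8    9   10   11   12
a[i]   22   13   22    6   21    5   12   18   27   29   28   12   15
L[i]    1    1    2    1    2    1    2    3    4    5    5    2    3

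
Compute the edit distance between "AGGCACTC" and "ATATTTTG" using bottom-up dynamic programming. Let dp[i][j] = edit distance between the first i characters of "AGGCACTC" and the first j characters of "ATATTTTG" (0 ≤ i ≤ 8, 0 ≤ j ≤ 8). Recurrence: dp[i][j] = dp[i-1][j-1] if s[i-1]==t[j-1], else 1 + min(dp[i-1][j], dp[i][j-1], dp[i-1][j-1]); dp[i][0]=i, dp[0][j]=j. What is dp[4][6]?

   ''  A  T  A  T  T  T  T  G
''  0  1  2  3  4  5  6  7  8
 A  1  0  1  2  3  4  5  6  7
 G  2  1  1  2  3  4  5  6  6
 G  3  2  2  2  3  4  5  6  6
 C  4  3  3  3  3  4  5  6  7
 A  5  4  4  3  4  4  5  6  7
 C  6  5  5  4  4  5  5  6  7
 T  7  6  5  5  4  4  5  5  6
 C  8  7  6  6  5  5  5  6  6

5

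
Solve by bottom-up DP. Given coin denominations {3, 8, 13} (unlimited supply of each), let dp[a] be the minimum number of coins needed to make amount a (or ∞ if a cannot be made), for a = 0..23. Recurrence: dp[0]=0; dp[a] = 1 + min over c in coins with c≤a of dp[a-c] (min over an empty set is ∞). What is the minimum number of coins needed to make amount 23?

 a  0  1  2  3  4  5  6  7  8  9 10 11 12 13 14 15 16 17 18 19 20 21 22 23
dp  0  -  -  1  -  -  2  -  1  3  -  2  4  1  3  5  2  4  6  3  5  2  4  6
(- denotes ∞ / unreachable)

6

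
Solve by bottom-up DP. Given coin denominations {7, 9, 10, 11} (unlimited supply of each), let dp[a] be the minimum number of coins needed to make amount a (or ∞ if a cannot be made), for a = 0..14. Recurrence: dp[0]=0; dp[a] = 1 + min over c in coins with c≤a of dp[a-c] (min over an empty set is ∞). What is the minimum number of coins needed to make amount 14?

 a  0  1  2  3  4  5  6  7  8  9 10 11 12 13 14
dp  0  -  -  -  -  -  -  1  -  1  1  1  -  -  2
(- denotes ∞ / unreachable)

2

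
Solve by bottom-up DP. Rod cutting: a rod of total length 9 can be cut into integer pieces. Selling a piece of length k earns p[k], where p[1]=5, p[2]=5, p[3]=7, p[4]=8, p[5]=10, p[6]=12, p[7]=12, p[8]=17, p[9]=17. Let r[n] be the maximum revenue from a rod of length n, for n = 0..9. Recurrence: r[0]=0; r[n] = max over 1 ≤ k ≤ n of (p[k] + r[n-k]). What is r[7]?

35

   n    0    1    2    3    4    5    6    7    8    9
r[n]    0    5   10   15   20   25   30   35   40   45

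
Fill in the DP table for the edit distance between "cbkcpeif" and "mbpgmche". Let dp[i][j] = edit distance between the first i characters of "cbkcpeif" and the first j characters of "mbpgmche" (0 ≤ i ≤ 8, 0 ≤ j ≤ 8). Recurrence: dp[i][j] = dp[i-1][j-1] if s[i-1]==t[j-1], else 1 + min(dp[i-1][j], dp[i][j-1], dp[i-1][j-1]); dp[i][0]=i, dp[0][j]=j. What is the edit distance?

7

   ''  m  b  p  g  m  c  h  e
''  0  1  2  3  4  5  6  7  8
 c  1  1  2  3  4  5  5  6  7
 b  2  2  1  2  3  4  5  6  7
 k  3  3  2  2  3  4  5  6  7
 c  4  4  3  3  3  4  4  5  6
 p  5  5  4  3  4  4  5  5  6
 e  6  6  5  4  4  5  5  6  5
 i  7  7  6  5  5  5  6  6  6
 f  8  8  7  6  6  6  6  7  7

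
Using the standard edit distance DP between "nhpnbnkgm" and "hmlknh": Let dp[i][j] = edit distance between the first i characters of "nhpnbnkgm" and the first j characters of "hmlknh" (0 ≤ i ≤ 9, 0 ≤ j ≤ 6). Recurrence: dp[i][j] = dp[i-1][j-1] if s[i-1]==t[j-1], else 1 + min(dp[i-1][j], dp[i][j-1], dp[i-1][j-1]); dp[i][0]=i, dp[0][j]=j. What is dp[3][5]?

5

   ''  h  m  l  k  n  h
''  0  1  2  3  4  5  6
 n  1  1  2  3  4  4  5
 h  2  1  2  3  4  5  4
 p  3  2  2  3  4  5  5
 n  4  3  3  3  4  4  5
 b  5  4  4  4  4  5  5
 n  6  5  5  5  5  4  5
 k  7  6  6  6  5  5  5
 g  8  7  7  7  6  6  6
 m  9  8  7  8  7  7  7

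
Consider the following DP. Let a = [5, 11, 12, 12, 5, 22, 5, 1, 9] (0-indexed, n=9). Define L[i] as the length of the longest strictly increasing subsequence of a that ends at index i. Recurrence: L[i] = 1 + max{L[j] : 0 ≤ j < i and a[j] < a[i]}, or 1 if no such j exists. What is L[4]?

1

   i    0    1    2    3    4    5    6    7    8
a[i]    5   11   12   12    5   22    5    1    9
L[i]    1    2    3    3    1    4    1    1    2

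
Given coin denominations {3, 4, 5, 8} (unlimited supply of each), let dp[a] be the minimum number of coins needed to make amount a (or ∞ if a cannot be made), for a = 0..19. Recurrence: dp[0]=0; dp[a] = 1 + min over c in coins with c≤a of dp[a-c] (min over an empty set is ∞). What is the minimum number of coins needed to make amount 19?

 a  0  1  2  3  4  5  6  7  8  9 10 11 12 13 14 15 16 17 18 19
dp  0  -  -  1  1  1  2  2  1  2  2  2  2  2  3  3  2  3  3  3
(- denotes ∞ / unreachable)

3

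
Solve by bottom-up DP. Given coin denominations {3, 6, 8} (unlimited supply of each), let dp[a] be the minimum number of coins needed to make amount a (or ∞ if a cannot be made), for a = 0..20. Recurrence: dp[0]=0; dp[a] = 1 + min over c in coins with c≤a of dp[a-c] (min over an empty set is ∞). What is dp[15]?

3

 a  0  1  2  3  4  5  6  7  8  9 10 11 12 13 14 15 16 17 18 19 20
dp  0  -  -  1  -  -  1  -  1  2  -  2  2  -  2  3  2  3  3  3  3
(- denotes ∞ / unreachable)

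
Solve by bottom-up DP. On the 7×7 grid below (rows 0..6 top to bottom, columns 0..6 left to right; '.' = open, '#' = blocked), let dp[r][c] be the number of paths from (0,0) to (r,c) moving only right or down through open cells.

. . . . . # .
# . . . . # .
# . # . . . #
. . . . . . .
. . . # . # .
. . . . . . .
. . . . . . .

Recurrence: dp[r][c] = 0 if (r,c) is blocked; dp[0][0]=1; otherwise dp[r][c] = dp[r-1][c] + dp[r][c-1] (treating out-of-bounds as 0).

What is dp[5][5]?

14

r\c   0   1   2   3   4   5   6
  0   1   1   1   1   1   0   0
  1   0   1   2   3   4   0   0
  2   0   1   0   3   7   7   0
  3   0   1   1   4  11  18  18
  4   0   1   2   0  11   0  18
  5   0   1   3   3  14  14  32
  6   0   1   4   7  21  35  67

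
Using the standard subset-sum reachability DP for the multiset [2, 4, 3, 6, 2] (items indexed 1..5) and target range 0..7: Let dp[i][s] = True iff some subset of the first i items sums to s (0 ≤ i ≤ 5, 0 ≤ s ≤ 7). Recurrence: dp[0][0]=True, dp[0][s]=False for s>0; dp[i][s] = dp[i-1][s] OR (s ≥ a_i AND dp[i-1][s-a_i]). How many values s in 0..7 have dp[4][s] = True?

i\s   0   1   2   3   4   5   6   7
  0   T   F   F   F   F   F   F   F
  1   T   F   T   F   F   F   F   F
  2   T   F   T   F   T   F   T   F
  3   T   F   T   T   T   T   T   T
  4   T   F   T   T   T   T   T   T
  5   T   F   T   T   T   T   T   T

7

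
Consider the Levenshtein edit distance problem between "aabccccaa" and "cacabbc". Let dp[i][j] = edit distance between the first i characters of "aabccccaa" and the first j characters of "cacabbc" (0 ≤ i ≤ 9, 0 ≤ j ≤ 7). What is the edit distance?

7

   ''  c  a  c  a  b  b  c
''  0  1  2  3  4  5  6  7
 a  1  1  1  2  3  4  5  6
 a  2  2  1  2  2  3  4  5
 b  3  3  2  2  3  2  3  4
 c  4  3  3  2  3  3  3  3
 c  5  4  4  3  3  4  4  3
 c  6  5  5  4  4  4  5  4
 c  7  6  6  5  5  5  5  5
 a  8  7  6  6  5  6  6  6
 a  9  8  7  7  6  6  7  7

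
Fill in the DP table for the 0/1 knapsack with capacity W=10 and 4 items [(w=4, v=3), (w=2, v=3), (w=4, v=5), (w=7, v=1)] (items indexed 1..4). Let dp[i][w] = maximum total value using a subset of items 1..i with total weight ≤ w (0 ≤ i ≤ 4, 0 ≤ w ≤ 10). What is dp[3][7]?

i\w   0   1   2   3   4   5   6   7   8   9  10
  0   0   0   0   0   0   0   0   0   0   0   0
  1   0   0   0   0   3   3   3   3   3   3   3
  2   0   0   3   3   3   3   6   6   6   6   6
  3   0   0   3   3   5   5   8   8   8   8  11
  4   0   0   3   3   5   5   8   8   8   8  11

8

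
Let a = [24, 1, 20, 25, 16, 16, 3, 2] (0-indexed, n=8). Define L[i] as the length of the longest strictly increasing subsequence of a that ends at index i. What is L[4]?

2

   i    0    1    2    3    4    5    6    7
a[i]   24    1   20   25   16   16    3    2
L[i]    1    1    2    3    2    2    2    2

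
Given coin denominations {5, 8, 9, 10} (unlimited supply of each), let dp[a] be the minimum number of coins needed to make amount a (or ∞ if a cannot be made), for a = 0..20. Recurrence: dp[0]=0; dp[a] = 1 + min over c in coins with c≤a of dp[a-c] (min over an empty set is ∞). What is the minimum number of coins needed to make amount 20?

2

 a  0  1  2  3  4  5  6  7  8  9 10 11 12 13 14 15 16 17 18 19 20
dp  0  -  -  -  -  1  -  -  1  1  1  -  -  2  2  2  2  2  2  2  2
(- denotes ∞ / unreachable)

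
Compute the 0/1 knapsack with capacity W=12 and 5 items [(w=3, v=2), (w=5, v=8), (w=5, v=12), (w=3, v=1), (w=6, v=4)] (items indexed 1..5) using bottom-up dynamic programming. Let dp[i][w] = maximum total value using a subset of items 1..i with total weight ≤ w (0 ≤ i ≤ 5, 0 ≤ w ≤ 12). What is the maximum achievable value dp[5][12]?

20

i\w   0   1   2   3   4   5   6   7   8   9  10  11  12
  0   0   0   0   0   0   0   0   0   0   0   0   0   0
  1   0   0   0   2   2   2   2   2   2   2   2   2   2
  2   0   0   0   2   2   8   8   8  10  10  10  10  10
  3   0   0   0   2   2  12  12  12  14  14  20  20  20
  4   0   0   0   2   2  12  12  12  14  14  20  20  20
  5   0   0   0   2   2  12  12  12  14  14  20  20  20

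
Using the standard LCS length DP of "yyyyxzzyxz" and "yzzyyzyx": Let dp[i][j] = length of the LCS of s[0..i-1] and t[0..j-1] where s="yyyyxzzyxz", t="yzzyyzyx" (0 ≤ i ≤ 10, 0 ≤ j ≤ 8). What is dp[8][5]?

4

   ''  y  z  z  y  y  z  y  x
''  0  0  0  0  0  0  0  0  0
 y  0  1  1  1  1  1  1  1  1
 y  0  1  1  1  2  2  2  2  2
 y  0  1  1  1  2  3  3  3  3
 y  0  1  1  1  2  3  3  4  4
 x  0  1  1  1  2  3  3  4  5
 z  0  1  2  2  2  3  4  4  5
 z  0  1  2  3  3  3  4  4  5
 y  0  1  2  3  4  4  4  5  5
 x  0  1  2  3  4  4  4  5  6
 z  0  1  2  3  4  4  5  5  6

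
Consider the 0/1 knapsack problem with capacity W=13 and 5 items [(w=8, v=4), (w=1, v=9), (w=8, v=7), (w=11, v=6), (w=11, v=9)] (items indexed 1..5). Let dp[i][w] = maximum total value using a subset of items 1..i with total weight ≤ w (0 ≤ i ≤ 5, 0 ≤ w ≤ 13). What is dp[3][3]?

i\w   0   1   2   3   4   5   6   7   8   9  10  11  12  13
  0   0   0   0   0   0   0   0   0   0   0   0   0   0   0
  1   0   0   0   0   0   0   0   0   4   4   4   4   4   4
  2   0   9   9   9   9   9   9   9   9  13  13  13  13  13
  3   0   9   9   9   9   9   9   9   9  16  16  16  16  16
  4   0   9   9   9   9   9   9   9   9  16  16  16  16  16
  5   0   9   9   9   9   9   9   9   9  16  16  16  18  18

9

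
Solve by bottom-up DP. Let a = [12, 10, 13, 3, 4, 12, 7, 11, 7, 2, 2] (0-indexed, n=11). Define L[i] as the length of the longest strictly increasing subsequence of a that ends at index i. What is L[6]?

   i    0    1    2    3    4    5    6    7    8    9   10
a[i]   12   10   13    3    4   12    7   11    7    2    2
L[i]    1    1    2    1    2    3    3    4    3    1    1

3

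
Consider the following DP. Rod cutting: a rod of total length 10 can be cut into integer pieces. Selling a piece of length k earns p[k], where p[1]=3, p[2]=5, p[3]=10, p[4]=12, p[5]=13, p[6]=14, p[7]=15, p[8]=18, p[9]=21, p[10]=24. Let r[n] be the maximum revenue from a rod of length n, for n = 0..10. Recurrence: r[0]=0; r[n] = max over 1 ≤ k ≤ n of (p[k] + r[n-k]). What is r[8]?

26

   n    0    1    2    3    4    5    6    7    8    9   10
r[n]    0    3    6   10   13   16   20   23   26   30   33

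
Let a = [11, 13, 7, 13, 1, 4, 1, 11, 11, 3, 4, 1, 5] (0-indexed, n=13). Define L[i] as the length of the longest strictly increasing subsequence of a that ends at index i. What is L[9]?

2

   i    0    1    2    3    4    5    6    7    8    9   10   11   12
a[i]   11   13    7   13    1    4    1   11   11    3    4    1    5
L[i]    1    2    1    2    1    2    1    3    3    2    3    1    4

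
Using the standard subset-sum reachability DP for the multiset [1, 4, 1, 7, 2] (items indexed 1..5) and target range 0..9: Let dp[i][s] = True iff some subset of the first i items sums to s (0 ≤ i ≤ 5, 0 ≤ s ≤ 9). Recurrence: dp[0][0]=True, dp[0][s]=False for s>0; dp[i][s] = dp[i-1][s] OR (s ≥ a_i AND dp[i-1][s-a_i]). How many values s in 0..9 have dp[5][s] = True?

i\s   0   1   2   3   4   5   6   7   8   9
  0   T   F   F   F   F   F   F   F   F   F
  1   T   T   F   F   F   F   F   F   F   F
  2   T   T   F   F   T   T   F   F   F   F
  3   T   T   T   F   T   T   T   F   F   F
  4   T   T   T   F   T   T   T   T   T   T
  5   T   T   T   T   T   T   T   T   T   T

10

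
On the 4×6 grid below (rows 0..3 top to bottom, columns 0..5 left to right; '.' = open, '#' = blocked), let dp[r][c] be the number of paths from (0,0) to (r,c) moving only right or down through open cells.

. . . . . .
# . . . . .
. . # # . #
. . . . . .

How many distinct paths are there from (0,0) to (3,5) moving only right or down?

5

r\c   0   1   2   3   4   5
  0   1   1   1   1   1   1
  1   0   1   2   3   4   5
  2   0   1   0   0   4   0
  3   0   1   1   1   5   5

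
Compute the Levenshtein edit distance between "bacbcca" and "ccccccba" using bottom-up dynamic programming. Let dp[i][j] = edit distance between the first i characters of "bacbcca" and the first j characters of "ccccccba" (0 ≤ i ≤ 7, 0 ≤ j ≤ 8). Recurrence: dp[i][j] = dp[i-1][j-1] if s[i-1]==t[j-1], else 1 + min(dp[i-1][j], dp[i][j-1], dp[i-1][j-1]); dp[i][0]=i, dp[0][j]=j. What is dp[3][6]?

5

   ''  c  c  c  c  c  c  b  a
''  0  1  2  3  4  5  6  7  8
 b  1  1  2  3  4  5  6  6  7
 a  2  2  2  3  4  5  6  7  6
 c  3  2  2  2  3  4  5  6  7
 b  4  3  3  3  3  4  5  5  6
 c  5  4  3  3  3  3  4  5  6
 c  6  5  4  3  3  3  3  4  5
 a  7  6  5  4  4  4  4  4  4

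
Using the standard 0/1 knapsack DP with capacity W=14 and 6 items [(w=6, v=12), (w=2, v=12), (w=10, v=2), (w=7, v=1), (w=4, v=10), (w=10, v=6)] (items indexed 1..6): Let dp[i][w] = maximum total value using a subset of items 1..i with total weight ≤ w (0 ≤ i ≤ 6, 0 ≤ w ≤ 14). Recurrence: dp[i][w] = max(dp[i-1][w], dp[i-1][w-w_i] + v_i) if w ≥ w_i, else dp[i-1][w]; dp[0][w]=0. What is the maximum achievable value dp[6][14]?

34

i\w   0   1   2   3   4   5   6   7   8   9  10  11  12  13  14
  0   0   0   0   0   0   0   0   0   0   0   0   0   0   0   0
  1   0   0   0   0   0   0  12  12  12  12  12  12  12  12  12
  2   0   0  12  12  12  12  12  12  24  24  24  24  24  24  24
  3   0   0  12  12  12  12  12  12  24  24  24  24  24  24  24
  4   0   0  12  12  12  12  12  12  24  24  24  24  24  24  24
  5   0   0  12  12  12  12  22  22  24  24  24  24  34  34  34
  6   0   0  12  12  12  12  22  22  24  24  24  24  34  34  34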